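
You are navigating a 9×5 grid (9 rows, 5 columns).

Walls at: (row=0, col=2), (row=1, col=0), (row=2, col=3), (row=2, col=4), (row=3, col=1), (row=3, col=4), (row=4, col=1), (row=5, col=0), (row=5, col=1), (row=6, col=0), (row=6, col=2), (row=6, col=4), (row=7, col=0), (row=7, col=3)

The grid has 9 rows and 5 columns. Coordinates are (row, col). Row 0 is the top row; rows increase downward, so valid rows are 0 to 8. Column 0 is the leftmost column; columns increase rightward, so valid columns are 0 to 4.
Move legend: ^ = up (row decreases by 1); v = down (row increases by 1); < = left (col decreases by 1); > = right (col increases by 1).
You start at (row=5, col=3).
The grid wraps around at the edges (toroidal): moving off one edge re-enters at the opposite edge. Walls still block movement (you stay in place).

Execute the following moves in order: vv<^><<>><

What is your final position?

Answer: Final position: (row=5, col=3)

Derivation:
Start: (row=5, col=3)
  v (down): (row=5, col=3) -> (row=6, col=3)
  v (down): blocked, stay at (row=6, col=3)
  < (left): blocked, stay at (row=6, col=3)
  ^ (up): (row=6, col=3) -> (row=5, col=3)
  > (right): (row=5, col=3) -> (row=5, col=4)
  < (left): (row=5, col=4) -> (row=5, col=3)
  < (left): (row=5, col=3) -> (row=5, col=2)
  > (right): (row=5, col=2) -> (row=5, col=3)
  > (right): (row=5, col=3) -> (row=5, col=4)
  < (left): (row=5, col=4) -> (row=5, col=3)
Final: (row=5, col=3)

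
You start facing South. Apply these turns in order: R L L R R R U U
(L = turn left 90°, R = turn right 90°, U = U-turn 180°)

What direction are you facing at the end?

Start: South
  R (right (90° clockwise)) -> West
  L (left (90° counter-clockwise)) -> South
  L (left (90° counter-clockwise)) -> East
  R (right (90° clockwise)) -> South
  R (right (90° clockwise)) -> West
  R (right (90° clockwise)) -> North
  U (U-turn (180°)) -> South
  U (U-turn (180°)) -> North
Final: North

Answer: Final heading: North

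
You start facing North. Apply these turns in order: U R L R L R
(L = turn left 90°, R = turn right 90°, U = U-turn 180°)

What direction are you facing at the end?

Answer: Final heading: West

Derivation:
Start: North
  U (U-turn (180°)) -> South
  R (right (90° clockwise)) -> West
  L (left (90° counter-clockwise)) -> South
  R (right (90° clockwise)) -> West
  L (left (90° counter-clockwise)) -> South
  R (right (90° clockwise)) -> West
Final: West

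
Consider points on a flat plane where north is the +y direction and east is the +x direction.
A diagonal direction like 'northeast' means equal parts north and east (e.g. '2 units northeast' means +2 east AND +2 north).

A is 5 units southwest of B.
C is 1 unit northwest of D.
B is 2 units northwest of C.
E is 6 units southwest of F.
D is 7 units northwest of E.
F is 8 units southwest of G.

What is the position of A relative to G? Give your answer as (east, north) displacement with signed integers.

Answer: A is at (east=-29, north=-9) relative to G.

Derivation:
Place G at the origin (east=0, north=0).
  F is 8 units southwest of G: delta (east=-8, north=-8); F at (east=-8, north=-8).
  E is 6 units southwest of F: delta (east=-6, north=-6); E at (east=-14, north=-14).
  D is 7 units northwest of E: delta (east=-7, north=+7); D at (east=-21, north=-7).
  C is 1 unit northwest of D: delta (east=-1, north=+1); C at (east=-22, north=-6).
  B is 2 units northwest of C: delta (east=-2, north=+2); B at (east=-24, north=-4).
  A is 5 units southwest of B: delta (east=-5, north=-5); A at (east=-29, north=-9).
Therefore A relative to G: (east=-29, north=-9).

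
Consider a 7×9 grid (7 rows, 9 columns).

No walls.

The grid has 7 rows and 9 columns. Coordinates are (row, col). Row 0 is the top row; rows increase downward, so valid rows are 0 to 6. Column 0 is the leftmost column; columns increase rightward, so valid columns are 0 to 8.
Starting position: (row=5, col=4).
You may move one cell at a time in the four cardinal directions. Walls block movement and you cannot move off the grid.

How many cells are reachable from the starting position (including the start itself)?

Answer: Reachable cells: 63

Derivation:
BFS flood-fill from (row=5, col=4):
  Distance 0: (row=5, col=4)
  Distance 1: (row=4, col=4), (row=5, col=3), (row=5, col=5), (row=6, col=4)
  Distance 2: (row=3, col=4), (row=4, col=3), (row=4, col=5), (row=5, col=2), (row=5, col=6), (row=6, col=3), (row=6, col=5)
  Distance 3: (row=2, col=4), (row=3, col=3), (row=3, col=5), (row=4, col=2), (row=4, col=6), (row=5, col=1), (row=5, col=7), (row=6, col=2), (row=6, col=6)
  Distance 4: (row=1, col=4), (row=2, col=3), (row=2, col=5), (row=3, col=2), (row=3, col=6), (row=4, col=1), (row=4, col=7), (row=5, col=0), (row=5, col=8), (row=6, col=1), (row=6, col=7)
  Distance 5: (row=0, col=4), (row=1, col=3), (row=1, col=5), (row=2, col=2), (row=2, col=6), (row=3, col=1), (row=3, col=7), (row=4, col=0), (row=4, col=8), (row=6, col=0), (row=6, col=8)
  Distance 6: (row=0, col=3), (row=0, col=5), (row=1, col=2), (row=1, col=6), (row=2, col=1), (row=2, col=7), (row=3, col=0), (row=3, col=8)
  Distance 7: (row=0, col=2), (row=0, col=6), (row=1, col=1), (row=1, col=7), (row=2, col=0), (row=2, col=8)
  Distance 8: (row=0, col=1), (row=0, col=7), (row=1, col=0), (row=1, col=8)
  Distance 9: (row=0, col=0), (row=0, col=8)
Total reachable: 63 (grid has 63 open cells total)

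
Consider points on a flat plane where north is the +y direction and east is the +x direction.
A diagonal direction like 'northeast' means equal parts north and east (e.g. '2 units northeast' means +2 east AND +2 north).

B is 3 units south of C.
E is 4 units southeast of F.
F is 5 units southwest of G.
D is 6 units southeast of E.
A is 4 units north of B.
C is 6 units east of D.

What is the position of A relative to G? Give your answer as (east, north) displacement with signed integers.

Answer: A is at (east=11, north=-14) relative to G.

Derivation:
Place G at the origin (east=0, north=0).
  F is 5 units southwest of G: delta (east=-5, north=-5); F at (east=-5, north=-5).
  E is 4 units southeast of F: delta (east=+4, north=-4); E at (east=-1, north=-9).
  D is 6 units southeast of E: delta (east=+6, north=-6); D at (east=5, north=-15).
  C is 6 units east of D: delta (east=+6, north=+0); C at (east=11, north=-15).
  B is 3 units south of C: delta (east=+0, north=-3); B at (east=11, north=-18).
  A is 4 units north of B: delta (east=+0, north=+4); A at (east=11, north=-14).
Therefore A relative to G: (east=11, north=-14).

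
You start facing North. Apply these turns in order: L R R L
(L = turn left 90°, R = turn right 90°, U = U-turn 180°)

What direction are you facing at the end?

Answer: Final heading: North

Derivation:
Start: North
  L (left (90° counter-clockwise)) -> West
  R (right (90° clockwise)) -> North
  R (right (90° clockwise)) -> East
  L (left (90° counter-clockwise)) -> North
Final: North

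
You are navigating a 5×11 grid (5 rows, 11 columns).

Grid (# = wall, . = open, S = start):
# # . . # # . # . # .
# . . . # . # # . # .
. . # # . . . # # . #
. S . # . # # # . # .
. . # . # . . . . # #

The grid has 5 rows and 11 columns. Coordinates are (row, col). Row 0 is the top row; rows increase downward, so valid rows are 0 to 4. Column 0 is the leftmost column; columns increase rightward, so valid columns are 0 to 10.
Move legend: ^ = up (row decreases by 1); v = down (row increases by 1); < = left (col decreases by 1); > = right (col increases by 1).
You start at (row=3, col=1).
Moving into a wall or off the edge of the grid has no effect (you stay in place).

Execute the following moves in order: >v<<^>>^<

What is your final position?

Start: (row=3, col=1)
  > (right): (row=3, col=1) -> (row=3, col=2)
  v (down): blocked, stay at (row=3, col=2)
  < (left): (row=3, col=2) -> (row=3, col=1)
  < (left): (row=3, col=1) -> (row=3, col=0)
  ^ (up): (row=3, col=0) -> (row=2, col=0)
  > (right): (row=2, col=0) -> (row=2, col=1)
  > (right): blocked, stay at (row=2, col=1)
  ^ (up): (row=2, col=1) -> (row=1, col=1)
  < (left): blocked, stay at (row=1, col=1)
Final: (row=1, col=1)

Answer: Final position: (row=1, col=1)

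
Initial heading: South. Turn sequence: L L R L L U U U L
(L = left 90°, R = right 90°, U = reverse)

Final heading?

Start: South
  L (left (90° counter-clockwise)) -> East
  L (left (90° counter-clockwise)) -> North
  R (right (90° clockwise)) -> East
  L (left (90° counter-clockwise)) -> North
  L (left (90° counter-clockwise)) -> West
  U (U-turn (180°)) -> East
  U (U-turn (180°)) -> West
  U (U-turn (180°)) -> East
  L (left (90° counter-clockwise)) -> North
Final: North

Answer: Final heading: North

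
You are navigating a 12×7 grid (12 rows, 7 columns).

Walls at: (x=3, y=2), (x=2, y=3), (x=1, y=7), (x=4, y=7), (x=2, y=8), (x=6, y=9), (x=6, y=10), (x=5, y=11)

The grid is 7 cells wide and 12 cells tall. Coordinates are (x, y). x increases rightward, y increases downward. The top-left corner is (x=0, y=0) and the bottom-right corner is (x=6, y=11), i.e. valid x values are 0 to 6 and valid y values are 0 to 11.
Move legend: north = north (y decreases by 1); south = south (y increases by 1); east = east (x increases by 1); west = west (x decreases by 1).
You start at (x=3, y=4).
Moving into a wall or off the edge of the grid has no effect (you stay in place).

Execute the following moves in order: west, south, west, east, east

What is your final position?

Start: (x=3, y=4)
  west (west): (x=3, y=4) -> (x=2, y=4)
  south (south): (x=2, y=4) -> (x=2, y=5)
  west (west): (x=2, y=5) -> (x=1, y=5)
  east (east): (x=1, y=5) -> (x=2, y=5)
  east (east): (x=2, y=5) -> (x=3, y=5)
Final: (x=3, y=5)

Answer: Final position: (x=3, y=5)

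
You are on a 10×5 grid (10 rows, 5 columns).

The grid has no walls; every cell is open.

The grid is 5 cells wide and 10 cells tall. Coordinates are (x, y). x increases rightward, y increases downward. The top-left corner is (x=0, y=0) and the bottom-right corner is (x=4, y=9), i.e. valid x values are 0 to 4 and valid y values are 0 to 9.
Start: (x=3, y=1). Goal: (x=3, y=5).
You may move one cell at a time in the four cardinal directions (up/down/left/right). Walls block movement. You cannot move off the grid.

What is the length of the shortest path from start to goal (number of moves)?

BFS from (x=3, y=1) until reaching (x=3, y=5):
  Distance 0: (x=3, y=1)
  Distance 1: (x=3, y=0), (x=2, y=1), (x=4, y=1), (x=3, y=2)
  Distance 2: (x=2, y=0), (x=4, y=0), (x=1, y=1), (x=2, y=2), (x=4, y=2), (x=3, y=3)
  Distance 3: (x=1, y=0), (x=0, y=1), (x=1, y=2), (x=2, y=3), (x=4, y=3), (x=3, y=4)
  Distance 4: (x=0, y=0), (x=0, y=2), (x=1, y=3), (x=2, y=4), (x=4, y=4), (x=3, y=5)  <- goal reached here
One shortest path (4 moves): (x=3, y=1) -> (x=3, y=2) -> (x=3, y=3) -> (x=3, y=4) -> (x=3, y=5)

Answer: Shortest path length: 4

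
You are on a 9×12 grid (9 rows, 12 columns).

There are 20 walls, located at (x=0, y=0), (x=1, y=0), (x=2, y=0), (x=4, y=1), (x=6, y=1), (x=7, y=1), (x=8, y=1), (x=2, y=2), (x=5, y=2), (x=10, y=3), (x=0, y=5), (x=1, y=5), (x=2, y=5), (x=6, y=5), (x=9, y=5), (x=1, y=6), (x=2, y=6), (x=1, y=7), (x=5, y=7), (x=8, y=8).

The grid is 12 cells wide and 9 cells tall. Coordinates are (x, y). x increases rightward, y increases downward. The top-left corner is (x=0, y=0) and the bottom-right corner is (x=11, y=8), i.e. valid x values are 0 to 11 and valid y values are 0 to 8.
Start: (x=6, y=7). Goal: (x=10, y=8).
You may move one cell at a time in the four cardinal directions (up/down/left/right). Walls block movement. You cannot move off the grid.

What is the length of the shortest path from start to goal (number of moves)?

Answer: Shortest path length: 5

Derivation:
BFS from (x=6, y=7) until reaching (x=10, y=8):
  Distance 0: (x=6, y=7)
  Distance 1: (x=6, y=6), (x=7, y=7), (x=6, y=8)
  Distance 2: (x=5, y=6), (x=7, y=6), (x=8, y=7), (x=5, y=8), (x=7, y=8)
  Distance 3: (x=5, y=5), (x=7, y=5), (x=4, y=6), (x=8, y=6), (x=9, y=7), (x=4, y=8)
  Distance 4: (x=5, y=4), (x=7, y=4), (x=4, y=5), (x=8, y=5), (x=3, y=6), (x=9, y=6), (x=4, y=7), (x=10, y=7), (x=3, y=8), (x=9, y=8)
  Distance 5: (x=5, y=3), (x=7, y=3), (x=4, y=4), (x=6, y=4), (x=8, y=4), (x=3, y=5), (x=10, y=6), (x=3, y=7), (x=11, y=7), (x=2, y=8), (x=10, y=8)  <- goal reached here
One shortest path (5 moves): (x=6, y=7) -> (x=7, y=7) -> (x=8, y=7) -> (x=9, y=7) -> (x=10, y=7) -> (x=10, y=8)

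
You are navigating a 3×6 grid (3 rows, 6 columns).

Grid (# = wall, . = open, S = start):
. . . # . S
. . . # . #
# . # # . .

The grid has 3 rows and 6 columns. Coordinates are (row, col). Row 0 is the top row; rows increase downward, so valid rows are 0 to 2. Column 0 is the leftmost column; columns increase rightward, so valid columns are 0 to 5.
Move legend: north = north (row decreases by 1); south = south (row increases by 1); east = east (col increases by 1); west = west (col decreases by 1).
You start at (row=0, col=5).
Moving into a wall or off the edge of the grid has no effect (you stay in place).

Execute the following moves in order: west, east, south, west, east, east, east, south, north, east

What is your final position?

Answer: Final position: (row=0, col=5)

Derivation:
Start: (row=0, col=5)
  west (west): (row=0, col=5) -> (row=0, col=4)
  east (east): (row=0, col=4) -> (row=0, col=5)
  south (south): blocked, stay at (row=0, col=5)
  west (west): (row=0, col=5) -> (row=0, col=4)
  east (east): (row=0, col=4) -> (row=0, col=5)
  east (east): blocked, stay at (row=0, col=5)
  east (east): blocked, stay at (row=0, col=5)
  south (south): blocked, stay at (row=0, col=5)
  north (north): blocked, stay at (row=0, col=5)
  east (east): blocked, stay at (row=0, col=5)
Final: (row=0, col=5)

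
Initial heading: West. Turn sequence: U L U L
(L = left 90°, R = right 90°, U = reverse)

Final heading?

Start: West
  U (U-turn (180°)) -> East
  L (left (90° counter-clockwise)) -> North
  U (U-turn (180°)) -> South
  L (left (90° counter-clockwise)) -> East
Final: East

Answer: Final heading: East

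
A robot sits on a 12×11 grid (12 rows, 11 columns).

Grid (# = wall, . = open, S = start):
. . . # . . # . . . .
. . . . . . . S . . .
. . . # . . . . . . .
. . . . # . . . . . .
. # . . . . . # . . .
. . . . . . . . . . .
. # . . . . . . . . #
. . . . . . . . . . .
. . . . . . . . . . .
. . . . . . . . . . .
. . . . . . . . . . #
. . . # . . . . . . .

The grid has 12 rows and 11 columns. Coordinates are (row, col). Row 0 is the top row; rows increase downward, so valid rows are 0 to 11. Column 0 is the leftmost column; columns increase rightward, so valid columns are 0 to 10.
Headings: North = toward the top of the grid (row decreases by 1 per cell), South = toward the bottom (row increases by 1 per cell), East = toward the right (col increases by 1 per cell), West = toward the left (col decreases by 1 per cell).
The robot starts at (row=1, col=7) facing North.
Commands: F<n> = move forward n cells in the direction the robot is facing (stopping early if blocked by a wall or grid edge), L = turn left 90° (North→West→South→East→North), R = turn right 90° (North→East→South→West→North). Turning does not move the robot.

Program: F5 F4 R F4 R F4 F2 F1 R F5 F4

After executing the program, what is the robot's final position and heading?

Answer: Final position: (row=5, col=1), facing West

Derivation:
Start: (row=1, col=7), facing North
  F5: move forward 1/5 (blocked), now at (row=0, col=7)
  F4: move forward 0/4 (blocked), now at (row=0, col=7)
  R: turn right, now facing East
  F4: move forward 3/4 (blocked), now at (row=0, col=10)
  R: turn right, now facing South
  F4: move forward 4, now at (row=4, col=10)
  F2: move forward 1/2 (blocked), now at (row=5, col=10)
  F1: move forward 0/1 (blocked), now at (row=5, col=10)
  R: turn right, now facing West
  F5: move forward 5, now at (row=5, col=5)
  F4: move forward 4, now at (row=5, col=1)
Final: (row=5, col=1), facing West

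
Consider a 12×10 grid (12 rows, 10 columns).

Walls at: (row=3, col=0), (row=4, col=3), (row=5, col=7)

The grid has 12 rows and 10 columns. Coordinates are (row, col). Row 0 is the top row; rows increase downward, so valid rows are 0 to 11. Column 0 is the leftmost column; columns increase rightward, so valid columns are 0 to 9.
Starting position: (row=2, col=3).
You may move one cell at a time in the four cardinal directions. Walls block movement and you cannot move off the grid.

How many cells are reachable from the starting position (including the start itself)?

Answer: Reachable cells: 117

Derivation:
BFS flood-fill from (row=2, col=3):
  Distance 0: (row=2, col=3)
  Distance 1: (row=1, col=3), (row=2, col=2), (row=2, col=4), (row=3, col=3)
  Distance 2: (row=0, col=3), (row=1, col=2), (row=1, col=4), (row=2, col=1), (row=2, col=5), (row=3, col=2), (row=3, col=4)
  Distance 3: (row=0, col=2), (row=0, col=4), (row=1, col=1), (row=1, col=5), (row=2, col=0), (row=2, col=6), (row=3, col=1), (row=3, col=5), (row=4, col=2), (row=4, col=4)
  Distance 4: (row=0, col=1), (row=0, col=5), (row=1, col=0), (row=1, col=6), (row=2, col=7), (row=3, col=6), (row=4, col=1), (row=4, col=5), (row=5, col=2), (row=5, col=4)
  Distance 5: (row=0, col=0), (row=0, col=6), (row=1, col=7), (row=2, col=8), (row=3, col=7), (row=4, col=0), (row=4, col=6), (row=5, col=1), (row=5, col=3), (row=5, col=5), (row=6, col=2), (row=6, col=4)
  Distance 6: (row=0, col=7), (row=1, col=8), (row=2, col=9), (row=3, col=8), (row=4, col=7), (row=5, col=0), (row=5, col=6), (row=6, col=1), (row=6, col=3), (row=6, col=5), (row=7, col=2), (row=7, col=4)
  Distance 7: (row=0, col=8), (row=1, col=9), (row=3, col=9), (row=4, col=8), (row=6, col=0), (row=6, col=6), (row=7, col=1), (row=7, col=3), (row=7, col=5), (row=8, col=2), (row=8, col=4)
  Distance 8: (row=0, col=9), (row=4, col=9), (row=5, col=8), (row=6, col=7), (row=7, col=0), (row=7, col=6), (row=8, col=1), (row=8, col=3), (row=8, col=5), (row=9, col=2), (row=9, col=4)
  Distance 9: (row=5, col=9), (row=6, col=8), (row=7, col=7), (row=8, col=0), (row=8, col=6), (row=9, col=1), (row=9, col=3), (row=9, col=5), (row=10, col=2), (row=10, col=4)
  Distance 10: (row=6, col=9), (row=7, col=8), (row=8, col=7), (row=9, col=0), (row=9, col=6), (row=10, col=1), (row=10, col=3), (row=10, col=5), (row=11, col=2), (row=11, col=4)
  Distance 11: (row=7, col=9), (row=8, col=8), (row=9, col=7), (row=10, col=0), (row=10, col=6), (row=11, col=1), (row=11, col=3), (row=11, col=5)
  Distance 12: (row=8, col=9), (row=9, col=8), (row=10, col=7), (row=11, col=0), (row=11, col=6)
  Distance 13: (row=9, col=9), (row=10, col=8), (row=11, col=7)
  Distance 14: (row=10, col=9), (row=11, col=8)
  Distance 15: (row=11, col=9)
Total reachable: 117 (grid has 117 open cells total)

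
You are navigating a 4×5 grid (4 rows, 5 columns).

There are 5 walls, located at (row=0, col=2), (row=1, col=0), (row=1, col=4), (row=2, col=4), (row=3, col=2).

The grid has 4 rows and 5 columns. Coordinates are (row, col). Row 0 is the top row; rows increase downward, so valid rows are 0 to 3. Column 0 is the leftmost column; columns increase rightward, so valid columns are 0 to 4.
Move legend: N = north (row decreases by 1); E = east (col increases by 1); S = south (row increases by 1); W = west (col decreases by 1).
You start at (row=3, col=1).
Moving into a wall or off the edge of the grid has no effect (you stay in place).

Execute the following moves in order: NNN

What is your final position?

Start: (row=3, col=1)
  N (north): (row=3, col=1) -> (row=2, col=1)
  N (north): (row=2, col=1) -> (row=1, col=1)
  N (north): (row=1, col=1) -> (row=0, col=1)
Final: (row=0, col=1)

Answer: Final position: (row=0, col=1)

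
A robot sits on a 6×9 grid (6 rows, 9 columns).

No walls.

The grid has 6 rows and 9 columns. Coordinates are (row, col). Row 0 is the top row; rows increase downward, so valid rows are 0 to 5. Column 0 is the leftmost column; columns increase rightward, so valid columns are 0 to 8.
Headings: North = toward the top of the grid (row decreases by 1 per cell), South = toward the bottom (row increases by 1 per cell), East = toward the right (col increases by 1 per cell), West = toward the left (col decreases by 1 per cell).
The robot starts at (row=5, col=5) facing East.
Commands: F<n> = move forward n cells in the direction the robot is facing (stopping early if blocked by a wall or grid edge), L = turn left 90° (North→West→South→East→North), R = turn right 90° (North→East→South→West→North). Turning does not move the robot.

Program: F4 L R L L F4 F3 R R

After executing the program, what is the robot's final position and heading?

Start: (row=5, col=5), facing East
  F4: move forward 3/4 (blocked), now at (row=5, col=8)
  L: turn left, now facing North
  R: turn right, now facing East
  L: turn left, now facing North
  L: turn left, now facing West
  F4: move forward 4, now at (row=5, col=4)
  F3: move forward 3, now at (row=5, col=1)
  R: turn right, now facing North
  R: turn right, now facing East
Final: (row=5, col=1), facing East

Answer: Final position: (row=5, col=1), facing East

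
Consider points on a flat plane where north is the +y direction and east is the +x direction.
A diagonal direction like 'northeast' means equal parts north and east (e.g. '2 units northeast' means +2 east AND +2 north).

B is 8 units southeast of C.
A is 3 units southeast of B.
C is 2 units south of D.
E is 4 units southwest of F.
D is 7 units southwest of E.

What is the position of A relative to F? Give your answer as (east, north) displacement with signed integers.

Answer: A is at (east=0, north=-24) relative to F.

Derivation:
Place F at the origin (east=0, north=0).
  E is 4 units southwest of F: delta (east=-4, north=-4); E at (east=-4, north=-4).
  D is 7 units southwest of E: delta (east=-7, north=-7); D at (east=-11, north=-11).
  C is 2 units south of D: delta (east=+0, north=-2); C at (east=-11, north=-13).
  B is 8 units southeast of C: delta (east=+8, north=-8); B at (east=-3, north=-21).
  A is 3 units southeast of B: delta (east=+3, north=-3); A at (east=0, north=-24).
Therefore A relative to F: (east=0, north=-24).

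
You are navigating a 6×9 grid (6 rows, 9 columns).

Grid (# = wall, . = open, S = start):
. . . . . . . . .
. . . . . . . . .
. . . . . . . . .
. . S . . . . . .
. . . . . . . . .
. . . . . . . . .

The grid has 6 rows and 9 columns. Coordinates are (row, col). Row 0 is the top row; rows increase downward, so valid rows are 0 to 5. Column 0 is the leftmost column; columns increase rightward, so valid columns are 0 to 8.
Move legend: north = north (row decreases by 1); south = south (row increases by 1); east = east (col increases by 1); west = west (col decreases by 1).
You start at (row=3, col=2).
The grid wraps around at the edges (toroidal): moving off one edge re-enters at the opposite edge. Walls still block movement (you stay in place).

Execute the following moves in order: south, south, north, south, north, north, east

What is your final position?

Answer: Final position: (row=3, col=3)

Derivation:
Start: (row=3, col=2)
  south (south): (row=3, col=2) -> (row=4, col=2)
  south (south): (row=4, col=2) -> (row=5, col=2)
  north (north): (row=5, col=2) -> (row=4, col=2)
  south (south): (row=4, col=2) -> (row=5, col=2)
  north (north): (row=5, col=2) -> (row=4, col=2)
  north (north): (row=4, col=2) -> (row=3, col=2)
  east (east): (row=3, col=2) -> (row=3, col=3)
Final: (row=3, col=3)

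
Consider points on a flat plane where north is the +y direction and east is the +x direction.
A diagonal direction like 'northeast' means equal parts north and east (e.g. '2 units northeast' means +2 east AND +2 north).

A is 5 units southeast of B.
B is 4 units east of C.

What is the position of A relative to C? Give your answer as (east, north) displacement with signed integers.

Answer: A is at (east=9, north=-5) relative to C.

Derivation:
Place C at the origin (east=0, north=0).
  B is 4 units east of C: delta (east=+4, north=+0); B at (east=4, north=0).
  A is 5 units southeast of B: delta (east=+5, north=-5); A at (east=9, north=-5).
Therefore A relative to C: (east=9, north=-5).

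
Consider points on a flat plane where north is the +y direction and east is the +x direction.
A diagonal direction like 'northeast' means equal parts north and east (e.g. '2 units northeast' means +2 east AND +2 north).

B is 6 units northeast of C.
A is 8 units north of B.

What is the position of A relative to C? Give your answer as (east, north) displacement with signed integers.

Place C at the origin (east=0, north=0).
  B is 6 units northeast of C: delta (east=+6, north=+6); B at (east=6, north=6).
  A is 8 units north of B: delta (east=+0, north=+8); A at (east=6, north=14).
Therefore A relative to C: (east=6, north=14).

Answer: A is at (east=6, north=14) relative to C.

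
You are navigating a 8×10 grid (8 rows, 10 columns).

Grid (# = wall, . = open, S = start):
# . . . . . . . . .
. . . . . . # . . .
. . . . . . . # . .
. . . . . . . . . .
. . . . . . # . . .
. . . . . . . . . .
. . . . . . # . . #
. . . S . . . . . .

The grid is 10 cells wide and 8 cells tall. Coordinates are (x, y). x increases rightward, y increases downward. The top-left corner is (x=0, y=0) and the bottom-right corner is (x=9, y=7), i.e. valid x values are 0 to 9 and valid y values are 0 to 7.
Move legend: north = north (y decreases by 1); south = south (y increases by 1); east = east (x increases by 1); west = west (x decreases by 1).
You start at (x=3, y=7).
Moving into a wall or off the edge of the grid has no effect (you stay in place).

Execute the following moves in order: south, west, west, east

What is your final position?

Start: (x=3, y=7)
  south (south): blocked, stay at (x=3, y=7)
  west (west): (x=3, y=7) -> (x=2, y=7)
  west (west): (x=2, y=7) -> (x=1, y=7)
  east (east): (x=1, y=7) -> (x=2, y=7)
Final: (x=2, y=7)

Answer: Final position: (x=2, y=7)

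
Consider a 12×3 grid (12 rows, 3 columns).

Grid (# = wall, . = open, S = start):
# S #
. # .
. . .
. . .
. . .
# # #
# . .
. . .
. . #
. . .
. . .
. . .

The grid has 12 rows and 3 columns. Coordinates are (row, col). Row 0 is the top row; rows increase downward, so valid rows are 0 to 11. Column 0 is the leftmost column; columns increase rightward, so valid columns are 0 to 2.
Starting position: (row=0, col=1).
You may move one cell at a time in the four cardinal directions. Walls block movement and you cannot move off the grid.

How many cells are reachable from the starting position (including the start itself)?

Answer: Reachable cells: 1

Derivation:
BFS flood-fill from (row=0, col=1):
  Distance 0: (row=0, col=1)
Total reachable: 1 (grid has 28 open cells total)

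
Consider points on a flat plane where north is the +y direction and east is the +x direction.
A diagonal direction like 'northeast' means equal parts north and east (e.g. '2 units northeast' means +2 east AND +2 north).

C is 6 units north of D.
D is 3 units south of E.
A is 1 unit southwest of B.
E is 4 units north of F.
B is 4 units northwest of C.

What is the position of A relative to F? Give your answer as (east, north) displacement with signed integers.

Place F at the origin (east=0, north=0).
  E is 4 units north of F: delta (east=+0, north=+4); E at (east=0, north=4).
  D is 3 units south of E: delta (east=+0, north=-3); D at (east=0, north=1).
  C is 6 units north of D: delta (east=+0, north=+6); C at (east=0, north=7).
  B is 4 units northwest of C: delta (east=-4, north=+4); B at (east=-4, north=11).
  A is 1 unit southwest of B: delta (east=-1, north=-1); A at (east=-5, north=10).
Therefore A relative to F: (east=-5, north=10).

Answer: A is at (east=-5, north=10) relative to F.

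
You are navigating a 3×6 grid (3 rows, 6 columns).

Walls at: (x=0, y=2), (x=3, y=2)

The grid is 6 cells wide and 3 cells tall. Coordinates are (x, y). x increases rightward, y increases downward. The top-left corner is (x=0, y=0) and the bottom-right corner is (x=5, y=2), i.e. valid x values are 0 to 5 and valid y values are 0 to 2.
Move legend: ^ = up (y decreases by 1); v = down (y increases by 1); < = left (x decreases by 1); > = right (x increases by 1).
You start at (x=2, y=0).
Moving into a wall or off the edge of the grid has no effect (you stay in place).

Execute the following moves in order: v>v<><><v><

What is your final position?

Start: (x=2, y=0)
  v (down): (x=2, y=0) -> (x=2, y=1)
  > (right): (x=2, y=1) -> (x=3, y=1)
  v (down): blocked, stay at (x=3, y=1)
  < (left): (x=3, y=1) -> (x=2, y=1)
  > (right): (x=2, y=1) -> (x=3, y=1)
  < (left): (x=3, y=1) -> (x=2, y=1)
  > (right): (x=2, y=1) -> (x=3, y=1)
  < (left): (x=3, y=1) -> (x=2, y=1)
  v (down): (x=2, y=1) -> (x=2, y=2)
  > (right): blocked, stay at (x=2, y=2)
  < (left): (x=2, y=2) -> (x=1, y=2)
Final: (x=1, y=2)

Answer: Final position: (x=1, y=2)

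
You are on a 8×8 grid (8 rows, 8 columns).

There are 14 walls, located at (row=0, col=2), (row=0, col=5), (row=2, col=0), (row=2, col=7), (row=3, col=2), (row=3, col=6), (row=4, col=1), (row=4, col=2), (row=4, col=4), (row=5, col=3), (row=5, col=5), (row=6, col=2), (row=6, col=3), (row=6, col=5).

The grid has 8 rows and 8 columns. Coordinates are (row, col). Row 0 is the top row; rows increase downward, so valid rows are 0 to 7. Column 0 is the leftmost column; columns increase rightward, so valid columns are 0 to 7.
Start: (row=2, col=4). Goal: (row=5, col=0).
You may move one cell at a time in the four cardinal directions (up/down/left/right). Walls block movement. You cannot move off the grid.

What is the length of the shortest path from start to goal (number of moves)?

BFS from (row=2, col=4) until reaching (row=5, col=0):
  Distance 0: (row=2, col=4)
  Distance 1: (row=1, col=4), (row=2, col=3), (row=2, col=5), (row=3, col=4)
  Distance 2: (row=0, col=4), (row=1, col=3), (row=1, col=5), (row=2, col=2), (row=2, col=6), (row=3, col=3), (row=3, col=5)
  Distance 3: (row=0, col=3), (row=1, col=2), (row=1, col=6), (row=2, col=1), (row=4, col=3), (row=4, col=5)
  Distance 4: (row=0, col=6), (row=1, col=1), (row=1, col=7), (row=3, col=1), (row=4, col=6)
  Distance 5: (row=0, col=1), (row=0, col=7), (row=1, col=0), (row=3, col=0), (row=4, col=7), (row=5, col=6)
  Distance 6: (row=0, col=0), (row=3, col=7), (row=4, col=0), (row=5, col=7), (row=6, col=6)
  Distance 7: (row=5, col=0), (row=6, col=7), (row=7, col=6)  <- goal reached here
One shortest path (7 moves): (row=2, col=4) -> (row=2, col=3) -> (row=2, col=2) -> (row=2, col=1) -> (row=3, col=1) -> (row=3, col=0) -> (row=4, col=0) -> (row=5, col=0)

Answer: Shortest path length: 7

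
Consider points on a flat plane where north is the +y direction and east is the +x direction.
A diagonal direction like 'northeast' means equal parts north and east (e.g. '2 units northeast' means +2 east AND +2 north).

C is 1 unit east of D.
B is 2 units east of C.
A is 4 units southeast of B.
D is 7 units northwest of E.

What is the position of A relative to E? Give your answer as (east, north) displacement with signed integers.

Answer: A is at (east=0, north=3) relative to E.

Derivation:
Place E at the origin (east=0, north=0).
  D is 7 units northwest of E: delta (east=-7, north=+7); D at (east=-7, north=7).
  C is 1 unit east of D: delta (east=+1, north=+0); C at (east=-6, north=7).
  B is 2 units east of C: delta (east=+2, north=+0); B at (east=-4, north=7).
  A is 4 units southeast of B: delta (east=+4, north=-4); A at (east=0, north=3).
Therefore A relative to E: (east=0, north=3).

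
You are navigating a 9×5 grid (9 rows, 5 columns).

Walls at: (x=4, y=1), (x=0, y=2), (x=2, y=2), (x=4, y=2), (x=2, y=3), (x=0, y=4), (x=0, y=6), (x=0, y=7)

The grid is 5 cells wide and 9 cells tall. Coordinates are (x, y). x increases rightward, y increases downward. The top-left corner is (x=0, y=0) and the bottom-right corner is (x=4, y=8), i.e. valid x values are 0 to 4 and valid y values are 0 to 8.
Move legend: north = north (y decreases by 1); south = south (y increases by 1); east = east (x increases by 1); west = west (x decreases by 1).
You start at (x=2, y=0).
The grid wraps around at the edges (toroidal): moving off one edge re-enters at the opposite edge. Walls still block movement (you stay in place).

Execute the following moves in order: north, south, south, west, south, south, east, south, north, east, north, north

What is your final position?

Start: (x=2, y=0)
  north (north): (x=2, y=0) -> (x=2, y=8)
  south (south): (x=2, y=8) -> (x=2, y=0)
  south (south): (x=2, y=0) -> (x=2, y=1)
  west (west): (x=2, y=1) -> (x=1, y=1)
  south (south): (x=1, y=1) -> (x=1, y=2)
  south (south): (x=1, y=2) -> (x=1, y=3)
  east (east): blocked, stay at (x=1, y=3)
  south (south): (x=1, y=3) -> (x=1, y=4)
  north (north): (x=1, y=4) -> (x=1, y=3)
  east (east): blocked, stay at (x=1, y=3)
  north (north): (x=1, y=3) -> (x=1, y=2)
  north (north): (x=1, y=2) -> (x=1, y=1)
Final: (x=1, y=1)

Answer: Final position: (x=1, y=1)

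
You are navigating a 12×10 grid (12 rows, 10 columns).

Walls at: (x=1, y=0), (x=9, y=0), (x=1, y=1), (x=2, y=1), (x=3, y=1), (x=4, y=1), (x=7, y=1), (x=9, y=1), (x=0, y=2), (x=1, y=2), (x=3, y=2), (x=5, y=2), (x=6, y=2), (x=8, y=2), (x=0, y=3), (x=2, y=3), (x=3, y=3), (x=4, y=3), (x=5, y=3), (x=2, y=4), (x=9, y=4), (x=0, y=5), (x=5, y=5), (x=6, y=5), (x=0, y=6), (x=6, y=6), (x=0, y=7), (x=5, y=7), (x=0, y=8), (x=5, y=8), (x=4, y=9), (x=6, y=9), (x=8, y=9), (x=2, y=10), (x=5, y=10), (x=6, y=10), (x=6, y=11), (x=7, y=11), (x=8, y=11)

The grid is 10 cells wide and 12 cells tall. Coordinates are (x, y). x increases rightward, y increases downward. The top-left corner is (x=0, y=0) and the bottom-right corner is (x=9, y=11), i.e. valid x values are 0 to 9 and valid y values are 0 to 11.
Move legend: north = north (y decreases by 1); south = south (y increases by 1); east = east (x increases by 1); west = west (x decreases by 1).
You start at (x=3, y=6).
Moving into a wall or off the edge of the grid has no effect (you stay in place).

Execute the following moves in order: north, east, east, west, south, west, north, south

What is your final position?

Answer: Final position: (x=2, y=6)

Derivation:
Start: (x=3, y=6)
  north (north): (x=3, y=6) -> (x=3, y=5)
  east (east): (x=3, y=5) -> (x=4, y=5)
  east (east): blocked, stay at (x=4, y=5)
  west (west): (x=4, y=5) -> (x=3, y=5)
  south (south): (x=3, y=5) -> (x=3, y=6)
  west (west): (x=3, y=6) -> (x=2, y=6)
  north (north): (x=2, y=6) -> (x=2, y=5)
  south (south): (x=2, y=5) -> (x=2, y=6)
Final: (x=2, y=6)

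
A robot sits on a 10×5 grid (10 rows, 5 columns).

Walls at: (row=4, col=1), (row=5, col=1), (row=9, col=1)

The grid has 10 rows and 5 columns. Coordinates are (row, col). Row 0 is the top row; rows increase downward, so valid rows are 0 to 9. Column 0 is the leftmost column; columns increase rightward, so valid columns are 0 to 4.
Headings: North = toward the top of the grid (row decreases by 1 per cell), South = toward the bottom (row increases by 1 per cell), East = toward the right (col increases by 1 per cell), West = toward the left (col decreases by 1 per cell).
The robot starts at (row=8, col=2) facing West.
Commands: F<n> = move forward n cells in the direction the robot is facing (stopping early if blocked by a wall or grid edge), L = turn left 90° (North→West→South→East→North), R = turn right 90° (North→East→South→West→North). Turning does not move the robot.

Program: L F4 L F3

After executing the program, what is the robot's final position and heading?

Answer: Final position: (row=9, col=4), facing East

Derivation:
Start: (row=8, col=2), facing West
  L: turn left, now facing South
  F4: move forward 1/4 (blocked), now at (row=9, col=2)
  L: turn left, now facing East
  F3: move forward 2/3 (blocked), now at (row=9, col=4)
Final: (row=9, col=4), facing East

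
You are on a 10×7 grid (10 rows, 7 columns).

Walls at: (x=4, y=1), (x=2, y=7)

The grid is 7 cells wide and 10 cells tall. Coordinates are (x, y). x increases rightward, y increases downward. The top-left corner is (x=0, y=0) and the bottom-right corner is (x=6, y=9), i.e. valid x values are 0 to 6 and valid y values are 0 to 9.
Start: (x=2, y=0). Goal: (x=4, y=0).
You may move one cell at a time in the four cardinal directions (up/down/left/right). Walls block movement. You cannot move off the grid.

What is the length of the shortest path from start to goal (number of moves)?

Answer: Shortest path length: 2

Derivation:
BFS from (x=2, y=0) until reaching (x=4, y=0):
  Distance 0: (x=2, y=0)
  Distance 1: (x=1, y=0), (x=3, y=0), (x=2, y=1)
  Distance 2: (x=0, y=0), (x=4, y=0), (x=1, y=1), (x=3, y=1), (x=2, y=2)  <- goal reached here
One shortest path (2 moves): (x=2, y=0) -> (x=3, y=0) -> (x=4, y=0)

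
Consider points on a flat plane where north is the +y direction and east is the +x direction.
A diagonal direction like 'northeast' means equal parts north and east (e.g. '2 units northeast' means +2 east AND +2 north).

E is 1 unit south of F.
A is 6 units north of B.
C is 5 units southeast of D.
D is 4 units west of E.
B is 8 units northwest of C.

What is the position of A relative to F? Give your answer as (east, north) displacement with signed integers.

Answer: A is at (east=-7, north=8) relative to F.

Derivation:
Place F at the origin (east=0, north=0).
  E is 1 unit south of F: delta (east=+0, north=-1); E at (east=0, north=-1).
  D is 4 units west of E: delta (east=-4, north=+0); D at (east=-4, north=-1).
  C is 5 units southeast of D: delta (east=+5, north=-5); C at (east=1, north=-6).
  B is 8 units northwest of C: delta (east=-8, north=+8); B at (east=-7, north=2).
  A is 6 units north of B: delta (east=+0, north=+6); A at (east=-7, north=8).
Therefore A relative to F: (east=-7, north=8).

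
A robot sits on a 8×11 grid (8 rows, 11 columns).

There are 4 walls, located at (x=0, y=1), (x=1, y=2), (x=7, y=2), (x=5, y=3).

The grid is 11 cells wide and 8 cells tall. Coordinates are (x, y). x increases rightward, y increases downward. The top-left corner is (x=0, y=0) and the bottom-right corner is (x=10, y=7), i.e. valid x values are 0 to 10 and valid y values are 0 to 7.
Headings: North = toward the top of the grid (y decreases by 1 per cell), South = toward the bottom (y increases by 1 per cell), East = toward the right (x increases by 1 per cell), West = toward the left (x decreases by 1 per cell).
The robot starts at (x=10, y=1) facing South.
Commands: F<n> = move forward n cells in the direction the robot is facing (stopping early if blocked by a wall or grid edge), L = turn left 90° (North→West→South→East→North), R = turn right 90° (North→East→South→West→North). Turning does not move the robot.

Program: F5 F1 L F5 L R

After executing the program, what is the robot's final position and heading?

Start: (x=10, y=1), facing South
  F5: move forward 5, now at (x=10, y=6)
  F1: move forward 1, now at (x=10, y=7)
  L: turn left, now facing East
  F5: move forward 0/5 (blocked), now at (x=10, y=7)
  L: turn left, now facing North
  R: turn right, now facing East
Final: (x=10, y=7), facing East

Answer: Final position: (x=10, y=7), facing East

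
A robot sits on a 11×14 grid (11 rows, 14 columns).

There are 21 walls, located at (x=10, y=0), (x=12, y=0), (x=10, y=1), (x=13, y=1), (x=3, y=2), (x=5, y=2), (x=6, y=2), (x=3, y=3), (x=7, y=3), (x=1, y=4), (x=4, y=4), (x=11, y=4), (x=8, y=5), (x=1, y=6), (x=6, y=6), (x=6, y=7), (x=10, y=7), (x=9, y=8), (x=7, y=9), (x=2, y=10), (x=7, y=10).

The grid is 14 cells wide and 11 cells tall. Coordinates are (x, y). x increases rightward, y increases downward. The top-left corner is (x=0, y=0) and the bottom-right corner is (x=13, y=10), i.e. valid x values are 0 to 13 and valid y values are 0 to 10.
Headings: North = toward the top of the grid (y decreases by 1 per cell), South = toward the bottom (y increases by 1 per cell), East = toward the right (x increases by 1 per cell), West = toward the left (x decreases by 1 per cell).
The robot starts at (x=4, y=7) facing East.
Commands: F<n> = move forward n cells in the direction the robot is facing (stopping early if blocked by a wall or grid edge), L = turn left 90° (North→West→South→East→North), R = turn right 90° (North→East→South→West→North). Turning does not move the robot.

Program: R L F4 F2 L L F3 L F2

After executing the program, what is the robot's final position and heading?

Answer: Final position: (x=2, y=9), facing South

Derivation:
Start: (x=4, y=7), facing East
  R: turn right, now facing South
  L: turn left, now facing East
  F4: move forward 1/4 (blocked), now at (x=5, y=7)
  F2: move forward 0/2 (blocked), now at (x=5, y=7)
  L: turn left, now facing North
  L: turn left, now facing West
  F3: move forward 3, now at (x=2, y=7)
  L: turn left, now facing South
  F2: move forward 2, now at (x=2, y=9)
Final: (x=2, y=9), facing South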